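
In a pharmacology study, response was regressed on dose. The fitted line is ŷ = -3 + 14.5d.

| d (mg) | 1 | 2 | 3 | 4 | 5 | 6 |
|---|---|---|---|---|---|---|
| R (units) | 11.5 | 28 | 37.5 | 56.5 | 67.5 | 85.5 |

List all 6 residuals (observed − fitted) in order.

0, 2, -3, 1.5, -2, 1.5

d=1: ŷ = -3 + 14.5·1 = 11.5; e = 11.5 − 11.5 = 0
d=2: ŷ = -3 + 14.5·2 = 26; e = 28 − 26 = 2
d=3: ŷ = -3 + 14.5·3 = 40.5; e = 37.5 − 40.5 = -3
d=4: ŷ = -3 + 14.5·4 = 55; e = 56.5 − 55 = 1.5
d=5: ŷ = -3 + 14.5·5 = 69.5; e = 67.5 − 69.5 = -2
d=6: ŷ = -3 + 14.5·6 = 84; e = 85.5 − 84 = 1.5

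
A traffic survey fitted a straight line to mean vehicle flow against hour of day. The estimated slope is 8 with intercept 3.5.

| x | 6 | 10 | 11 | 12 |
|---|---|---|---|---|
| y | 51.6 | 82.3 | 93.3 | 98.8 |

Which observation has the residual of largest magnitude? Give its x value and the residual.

x=6: ŷ = 3.5 + 8·6 = 51.5; e = 51.6 − 51.5 = 0.1
x=10: ŷ = 3.5 + 8·10 = 83.5; e = 82.3 − 83.5 = -1.2
x=11: ŷ = 3.5 + 8·11 = 91.5; e = 93.3 − 91.5 = 1.8
x=12: ŷ = 3.5 + 8·12 = 99.5; e = 98.8 − 99.5 = -0.7
Largest |e| is 1.8 at x = 11, residual 1.8.

x = 11, e = 1.8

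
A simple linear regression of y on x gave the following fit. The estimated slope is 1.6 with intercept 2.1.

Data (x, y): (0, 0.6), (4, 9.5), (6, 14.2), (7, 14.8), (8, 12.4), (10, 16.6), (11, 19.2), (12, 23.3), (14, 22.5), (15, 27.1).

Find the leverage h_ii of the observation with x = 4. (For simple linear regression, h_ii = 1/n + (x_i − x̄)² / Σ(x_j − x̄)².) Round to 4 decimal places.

h = 0.2138

x̄ = (0 + 4 + 6 + 7 + 8 + 10 + 11 + 12 + 14 + 15)/10 = 8.7
Σ(x − x̄)² = 75.69 + 22.09 + 7.29 + 2.89 + 0.49 + 1.69 + 5.29 + 10.89 + 28.09 + 39.69 = 194.1
h = 1/10 + (-4.7)²/194.1 = 0.1 + 0.113807 = 0.2138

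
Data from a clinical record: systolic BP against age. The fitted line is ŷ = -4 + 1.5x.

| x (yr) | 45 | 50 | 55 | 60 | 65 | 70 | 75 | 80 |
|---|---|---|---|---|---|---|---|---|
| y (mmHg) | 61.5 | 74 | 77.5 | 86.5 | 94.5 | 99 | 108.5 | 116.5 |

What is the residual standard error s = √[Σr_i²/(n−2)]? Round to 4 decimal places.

x=45: ŷ = -4 + 1.5·45 = 63.5; r = 61.5 − 63.5 = -2
x=50: ŷ = -4 + 1.5·50 = 71; r = 74 − 71 = 3
x=55: ŷ = -4 + 1.5·55 = 78.5; r = 77.5 − 78.5 = -1
x=60: ŷ = -4 + 1.5·60 = 86; r = 86.5 − 86 = 0.5
x=65: ŷ = -4 + 1.5·65 = 93.5; r = 94.5 − 93.5 = 1
x=70: ŷ = -4 + 1.5·70 = 101; r = 99 − 101 = -2
x=75: ŷ = -4 + 1.5·75 = 108.5; r = 108.5 − 108.5 = 0
x=80: ŷ = -4 + 1.5·80 = 116; r = 116.5 − 116 = 0.5
SSE = 4 + 9 + 1 + 0.25 + 1 + 4 + 0 + 0.25 = 19.5
s = √(19.5/6) = √3.25 ≈ 1.8028

s = 1.8028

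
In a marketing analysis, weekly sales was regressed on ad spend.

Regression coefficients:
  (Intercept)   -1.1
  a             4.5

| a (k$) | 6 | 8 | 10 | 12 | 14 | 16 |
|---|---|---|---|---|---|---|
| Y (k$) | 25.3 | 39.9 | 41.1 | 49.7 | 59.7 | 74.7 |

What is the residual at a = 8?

ŷ = -1.1 + 4.5·8 = 34.9
r = 39.9 − 34.9 = 5

r = 5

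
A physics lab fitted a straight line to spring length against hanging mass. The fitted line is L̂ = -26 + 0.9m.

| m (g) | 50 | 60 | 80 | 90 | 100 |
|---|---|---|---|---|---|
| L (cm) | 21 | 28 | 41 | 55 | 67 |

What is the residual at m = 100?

e = 3

L̂ = -26 + 0.9·100 = 64
e = 67 − 64 = 3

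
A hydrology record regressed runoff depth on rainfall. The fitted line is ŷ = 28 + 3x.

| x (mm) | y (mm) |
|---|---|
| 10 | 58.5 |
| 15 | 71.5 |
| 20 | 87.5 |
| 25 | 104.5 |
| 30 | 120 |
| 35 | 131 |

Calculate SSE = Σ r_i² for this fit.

SSE = 13

x=10: ŷ = 28 + 3·10 = 58; r = 58.5 − 58 = 0.5
x=15: ŷ = 28 + 3·15 = 73; r = 71.5 − 73 = -1.5
x=20: ŷ = 28 + 3·20 = 88; r = 87.5 − 88 = -0.5
x=25: ŷ = 28 + 3·25 = 103; r = 104.5 − 103 = 1.5
x=30: ŷ = 28 + 3·30 = 118; r = 120 − 118 = 2
x=35: ŷ = 28 + 3·35 = 133; r = 131 − 133 = -2
SSE = 0.25 + 2.25 + 0.25 + 2.25 + 4 + 4 = 13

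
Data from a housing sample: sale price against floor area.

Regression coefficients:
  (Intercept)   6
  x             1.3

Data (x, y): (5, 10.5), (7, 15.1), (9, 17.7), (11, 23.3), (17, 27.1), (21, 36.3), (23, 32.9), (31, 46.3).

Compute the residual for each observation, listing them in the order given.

x=5: ŷ = 6 + 1.3·5 = 12.5; r = 10.5 − 12.5 = -2
x=7: ŷ = 6 + 1.3·7 = 15.1; r = 15.1 − 15.1 = 0
x=9: ŷ = 6 + 1.3·9 = 17.7; r = 17.7 − 17.7 = 0
x=11: ŷ = 6 + 1.3·11 = 20.3; r = 23.3 − 20.3 = 3
x=17: ŷ = 6 + 1.3·17 = 28.1; r = 27.1 − 28.1 = -1
x=21: ŷ = 6 + 1.3·21 = 33.3; r = 36.3 − 33.3 = 3
x=23: ŷ = 6 + 1.3·23 = 35.9; r = 32.9 − 35.9 = -3
x=31: ŷ = 6 + 1.3·31 = 46.3; r = 46.3 − 46.3 = 0

-2, 0, 0, 3, -1, 3, -3, 0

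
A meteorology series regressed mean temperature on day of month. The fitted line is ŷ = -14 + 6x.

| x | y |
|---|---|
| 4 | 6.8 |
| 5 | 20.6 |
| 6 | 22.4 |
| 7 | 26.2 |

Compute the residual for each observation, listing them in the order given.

-3.2, 4.6, 0.4, -1.8

x=4: ŷ = -14 + 6·4 = 10; r = 6.8 − 10 = -3.2
x=5: ŷ = -14 + 6·5 = 16; r = 20.6 − 16 = 4.6
x=6: ŷ = -14 + 6·6 = 22; r = 22.4 − 22 = 0.4
x=7: ŷ = -14 + 6·7 = 28; r = 26.2 − 28 = -1.8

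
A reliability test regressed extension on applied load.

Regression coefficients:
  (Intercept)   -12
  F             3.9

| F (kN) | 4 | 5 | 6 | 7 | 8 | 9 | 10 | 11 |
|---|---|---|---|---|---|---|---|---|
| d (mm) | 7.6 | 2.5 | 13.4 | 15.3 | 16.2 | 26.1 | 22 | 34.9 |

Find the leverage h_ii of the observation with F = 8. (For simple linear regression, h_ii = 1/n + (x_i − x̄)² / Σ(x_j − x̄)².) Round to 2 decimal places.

F̄ = (4 + 5 + 6 + 7 + 8 + 9 + 10 + 11)/8 = 7.5
Σ(F − F̄)² = 12.25 + 6.25 + 2.25 + 0.25 + 0.25 + 2.25 + 6.25 + 12.25 = 42
h = 1/8 + (0.5)²/42 = 0.125 + 0.00595238 = 0.13

h = 0.13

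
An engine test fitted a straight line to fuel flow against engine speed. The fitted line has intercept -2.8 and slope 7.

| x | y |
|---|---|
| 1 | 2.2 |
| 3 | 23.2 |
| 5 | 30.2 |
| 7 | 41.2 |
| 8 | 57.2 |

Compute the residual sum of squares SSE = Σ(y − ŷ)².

x=1: ŷ = -2.8 + 7·1 = 4.2; e = 2.2 − 4.2 = -2
x=3: ŷ = -2.8 + 7·3 = 18.2; e = 23.2 − 18.2 = 5
x=5: ŷ = -2.8 + 7·5 = 32.2; e = 30.2 − 32.2 = -2
x=7: ŷ = -2.8 + 7·7 = 46.2; e = 41.2 − 46.2 = -5
x=8: ŷ = -2.8 + 7·8 = 53.2; e = 57.2 − 53.2 = 4
SSE = 4 + 25 + 4 + 25 + 16 = 74

SSE = 74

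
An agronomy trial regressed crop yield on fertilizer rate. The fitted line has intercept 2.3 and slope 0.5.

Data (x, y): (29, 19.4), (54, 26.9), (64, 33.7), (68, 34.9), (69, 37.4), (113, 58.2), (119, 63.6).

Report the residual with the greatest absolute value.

r = 2.6

x=29: ŷ = 2.3 + 0.5·29 = 16.8; r = 19.4 − 16.8 = 2.6
x=54: ŷ = 2.3 + 0.5·54 = 29.3; r = 26.9 − 29.3 = -2.4
x=64: ŷ = 2.3 + 0.5·64 = 34.3; r = 33.7 − 34.3 = -0.6
x=68: ŷ = 2.3 + 0.5·68 = 36.3; r = 34.9 − 36.3 = -1.4
x=69: ŷ = 2.3 + 0.5·69 = 36.8; r = 37.4 − 36.8 = 0.6
x=113: ŷ = 2.3 + 0.5·113 = 58.8; r = 58.2 − 58.8 = -0.6
x=119: ŷ = 2.3 + 0.5·119 = 61.8; r = 63.6 − 61.8 = 1.8
Largest |r| is 2.6 at x = 29, residual 2.6.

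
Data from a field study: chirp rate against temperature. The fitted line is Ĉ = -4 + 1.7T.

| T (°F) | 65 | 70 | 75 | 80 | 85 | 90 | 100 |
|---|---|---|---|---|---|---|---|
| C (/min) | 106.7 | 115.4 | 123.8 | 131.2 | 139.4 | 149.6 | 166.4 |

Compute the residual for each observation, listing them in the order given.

0.2, 0.4, 0.3, -0.8, -1.1, 0.6, 0.4

T=65: Ĉ = -4 + 1.7·65 = 106.5; r = 106.7 − 106.5 = 0.2
T=70: Ĉ = -4 + 1.7·70 = 115; r = 115.4 − 115 = 0.4
T=75: Ĉ = -4 + 1.7·75 = 123.5; r = 123.8 − 123.5 = 0.3
T=80: Ĉ = -4 + 1.7·80 = 132; r = 131.2 − 132 = -0.8
T=85: Ĉ = -4 + 1.7·85 = 140.5; r = 139.4 − 140.5 = -1.1
T=90: Ĉ = -4 + 1.7·90 = 149; r = 149.6 − 149 = 0.6
T=100: Ĉ = -4 + 1.7·100 = 166; r = 166.4 − 166 = 0.4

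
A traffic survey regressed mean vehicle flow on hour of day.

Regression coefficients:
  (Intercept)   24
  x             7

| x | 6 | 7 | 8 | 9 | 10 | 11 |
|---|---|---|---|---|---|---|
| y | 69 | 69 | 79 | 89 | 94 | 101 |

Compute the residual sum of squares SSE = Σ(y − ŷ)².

x=6: ŷ = 24 + 7·6 = 66; r = 69 − 66 = 3
x=7: ŷ = 24 + 7·7 = 73; r = 69 − 73 = -4
x=8: ŷ = 24 + 7·8 = 80; r = 79 − 80 = -1
x=9: ŷ = 24 + 7·9 = 87; r = 89 − 87 = 2
x=10: ŷ = 24 + 7·10 = 94; r = 94 − 94 = 0
x=11: ŷ = 24 + 7·11 = 101; r = 101 − 101 = 0
SSE = 9 + 16 + 1 + 4 + 0 + 0 = 30

SSE = 30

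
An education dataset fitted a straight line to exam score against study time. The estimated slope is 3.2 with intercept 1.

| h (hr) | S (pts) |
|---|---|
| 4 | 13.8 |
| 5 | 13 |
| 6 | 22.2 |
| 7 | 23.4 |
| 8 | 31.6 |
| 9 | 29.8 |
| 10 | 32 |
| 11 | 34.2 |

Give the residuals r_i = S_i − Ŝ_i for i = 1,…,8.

h=4: Ŝ = 1 + 3.2·4 = 13.8; r = 13.8 − 13.8 = 0
h=5: Ŝ = 1 + 3.2·5 = 17; r = 13 − 17 = -4
h=6: Ŝ = 1 + 3.2·6 = 20.2; r = 22.2 − 20.2 = 2
h=7: Ŝ = 1 + 3.2·7 = 23.4; r = 23.4 − 23.4 = 0
h=8: Ŝ = 1 + 3.2·8 = 26.6; r = 31.6 − 26.6 = 5
h=9: Ŝ = 1 + 3.2·9 = 29.8; r = 29.8 − 29.8 = 0
h=10: Ŝ = 1 + 3.2·10 = 33; r = 32 − 33 = -1
h=11: Ŝ = 1 + 3.2·11 = 36.2; r = 34.2 − 36.2 = -2

0, -4, 2, 0, 5, 0, -1, -2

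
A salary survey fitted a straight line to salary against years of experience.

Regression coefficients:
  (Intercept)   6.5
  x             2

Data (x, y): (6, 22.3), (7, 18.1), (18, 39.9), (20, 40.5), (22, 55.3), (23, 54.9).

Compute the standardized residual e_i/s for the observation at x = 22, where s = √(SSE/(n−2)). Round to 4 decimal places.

x=6: ŷ = 6.5 + 2·6 = 18.5; e = 22.3 − 18.5 = 3.8
x=7: ŷ = 6.5 + 2·7 = 20.5; e = 18.1 − 20.5 = -2.4
x=18: ŷ = 6.5 + 2·18 = 42.5; e = 39.9 − 42.5 = -2.6
x=20: ŷ = 6.5 + 2·20 = 46.5; e = 40.5 − 46.5 = -6
x=22: ŷ = 6.5 + 2·22 = 50.5; e = 55.3 − 50.5 = 4.8
x=23: ŷ = 6.5 + 2·23 = 52.5; e = 54.9 − 52.5 = 2.4
SSE = 14.44 + 5.76 + 6.76 + 36 + 23.04 + 5.76 = 91.76
s = √(91.76/4) = 4.78957
e/s = 4.8 / 4.78957 = 1.0022

1.0022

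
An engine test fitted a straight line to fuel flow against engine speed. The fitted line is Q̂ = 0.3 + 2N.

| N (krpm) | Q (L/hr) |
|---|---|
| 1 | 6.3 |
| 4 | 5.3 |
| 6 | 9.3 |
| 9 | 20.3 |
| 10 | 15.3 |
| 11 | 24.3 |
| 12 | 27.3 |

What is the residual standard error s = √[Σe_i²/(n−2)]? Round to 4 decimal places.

N=1: Q̂ = 0.3 + 2·1 = 2.3; e = 6.3 − 2.3 = 4
N=4: Q̂ = 0.3 + 2·4 = 8.3; e = 5.3 − 8.3 = -3
N=6: Q̂ = 0.3 + 2·6 = 12.3; e = 9.3 − 12.3 = -3
N=9: Q̂ = 0.3 + 2·9 = 18.3; e = 20.3 − 18.3 = 2
N=10: Q̂ = 0.3 + 2·10 = 20.3; e = 15.3 − 20.3 = -5
N=11: Q̂ = 0.3 + 2·11 = 22.3; e = 24.3 − 22.3 = 2
N=12: Q̂ = 0.3 + 2·12 = 24.3; e = 27.3 − 24.3 = 3
SSE = 16 + 9 + 9 + 4 + 25 + 4 + 9 = 76
s = √(76/5) = √15.2 ≈ 3.8987

s = 3.8987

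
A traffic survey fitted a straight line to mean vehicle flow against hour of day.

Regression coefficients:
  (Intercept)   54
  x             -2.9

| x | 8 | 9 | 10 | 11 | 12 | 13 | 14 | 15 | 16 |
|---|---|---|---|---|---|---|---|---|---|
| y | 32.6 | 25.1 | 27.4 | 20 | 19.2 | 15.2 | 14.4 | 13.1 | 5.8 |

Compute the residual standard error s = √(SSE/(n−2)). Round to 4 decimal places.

s = 2.1863

x=8: ŷ = 54 − 2.9·8 = 30.8; r = 32.6 − 30.8 = 1.8
x=9: ŷ = 54 − 2.9·9 = 27.9; r = 25.1 − 27.9 = -2.8
x=10: ŷ = 54 − 2.9·10 = 25; r = 27.4 − 25 = 2.4
x=11: ŷ = 54 − 2.9·11 = 22.1; r = 20 − 22.1 = -2.1
x=12: ŷ = 54 − 2.9·12 = 19.2; r = 19.2 − 19.2 = 0
x=13: ŷ = 54 − 2.9·13 = 16.3; r = 15.2 − 16.3 = -1.1
x=14: ŷ = 54 − 2.9·14 = 13.4; r = 14.4 − 13.4 = 1
x=15: ŷ = 54 − 2.9·15 = 10.5; r = 13.1 − 10.5 = 2.6
x=16: ŷ = 54 − 2.9·16 = 7.6; r = 5.8 − 7.6 = -1.8
SSE = 3.24 + 7.84 + 5.76 + 4.41 + 0 + 1.21 + 1 + 6.76 + 3.24 = 33.46
s = √(33.46/7) = √4.78 ≈ 2.1863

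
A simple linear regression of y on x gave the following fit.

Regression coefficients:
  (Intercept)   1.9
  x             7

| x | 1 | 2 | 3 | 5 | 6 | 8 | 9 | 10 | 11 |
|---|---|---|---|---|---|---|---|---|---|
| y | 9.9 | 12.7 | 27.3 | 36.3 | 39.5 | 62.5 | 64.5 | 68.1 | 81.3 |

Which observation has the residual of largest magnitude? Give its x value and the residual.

x = 8, r = 4.6

x=1: ŷ = 1.9 + 7·1 = 8.9; r = 9.9 − 8.9 = 1
x=2: ŷ = 1.9 + 7·2 = 15.9; r = 12.7 − 15.9 = -3.2
x=3: ŷ = 1.9 + 7·3 = 22.9; r = 27.3 − 22.9 = 4.4
x=5: ŷ = 1.9 + 7·5 = 36.9; r = 36.3 − 36.9 = -0.6
x=6: ŷ = 1.9 + 7·6 = 43.9; r = 39.5 − 43.9 = -4.4
x=8: ŷ = 1.9 + 7·8 = 57.9; r = 62.5 − 57.9 = 4.6
x=9: ŷ = 1.9 + 7·9 = 64.9; r = 64.5 − 64.9 = -0.4
x=10: ŷ = 1.9 + 7·10 = 71.9; r = 68.1 − 71.9 = -3.8
x=11: ŷ = 1.9 + 7·11 = 78.9; r = 81.3 − 78.9 = 2.4
Largest |r| is 4.6 at x = 8, residual 4.6.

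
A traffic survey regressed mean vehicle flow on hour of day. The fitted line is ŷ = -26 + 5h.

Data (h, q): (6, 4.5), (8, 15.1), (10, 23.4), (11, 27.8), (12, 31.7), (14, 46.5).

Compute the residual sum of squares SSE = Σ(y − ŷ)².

SSE = 14.8

h=6: ŷ = -26 + 5·6 = 4; r = 4.5 − 4 = 0.5
h=8: ŷ = -26 + 5·8 = 14; r = 15.1 − 14 = 1.1
h=10: ŷ = -26 + 5·10 = 24; r = 23.4 − 24 = -0.6
h=11: ŷ = -26 + 5·11 = 29; r = 27.8 − 29 = -1.2
h=12: ŷ = -26 + 5·12 = 34; r = 31.7 − 34 = -2.3
h=14: ŷ = -26 + 5·14 = 44; r = 46.5 − 44 = 2.5
SSE = 0.25 + 1.21 + 0.36 + 1.44 + 5.29 + 6.25 = 14.8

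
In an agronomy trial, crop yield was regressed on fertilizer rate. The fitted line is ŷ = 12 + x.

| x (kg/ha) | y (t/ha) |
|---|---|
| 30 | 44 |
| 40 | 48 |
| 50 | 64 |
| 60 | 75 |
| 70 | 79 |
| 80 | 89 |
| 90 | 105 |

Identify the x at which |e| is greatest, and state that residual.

x = 40, e = -4

x=30: ŷ = 12 + 30 = 42; e = 44 − 42 = 2
x=40: ŷ = 12 + 40 = 52; e = 48 − 52 = -4
x=50: ŷ = 12 + 50 = 62; e = 64 − 62 = 2
x=60: ŷ = 12 + 60 = 72; e = 75 − 72 = 3
x=70: ŷ = 12 + 70 = 82; e = 79 − 82 = -3
x=80: ŷ = 12 + 80 = 92; e = 89 − 92 = -3
x=90: ŷ = 12 + 90 = 102; e = 105 − 102 = 3
Largest |e| is 4 at x = 40, residual -4.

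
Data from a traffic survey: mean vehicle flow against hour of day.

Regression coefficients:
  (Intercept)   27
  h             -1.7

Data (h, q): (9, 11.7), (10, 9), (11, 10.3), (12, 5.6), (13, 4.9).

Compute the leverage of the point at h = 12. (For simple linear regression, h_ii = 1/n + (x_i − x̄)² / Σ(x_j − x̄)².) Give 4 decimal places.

h = 0.3000

h̄ = (9 + 10 + 11 + 12 + 13)/5 = 11
Σ(h − h̄)² = 4 + 1 + 0 + 1 + 4 = 10
h = 1/5 + (1)²/10 = 0.2 + 0.1 = 0.3000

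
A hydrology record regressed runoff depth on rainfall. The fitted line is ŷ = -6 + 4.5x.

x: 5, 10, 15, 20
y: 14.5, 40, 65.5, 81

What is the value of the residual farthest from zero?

r = 4

x=5: ŷ = -6 + 4.5·5 = 16.5; r = 14.5 − 16.5 = -2
x=10: ŷ = -6 + 4.5·10 = 39; r = 40 − 39 = 1
x=15: ŷ = -6 + 4.5·15 = 61.5; r = 65.5 − 61.5 = 4
x=20: ŷ = -6 + 4.5·20 = 84; r = 81 − 84 = -3
Largest |r| is 4 at x = 15, residual 4.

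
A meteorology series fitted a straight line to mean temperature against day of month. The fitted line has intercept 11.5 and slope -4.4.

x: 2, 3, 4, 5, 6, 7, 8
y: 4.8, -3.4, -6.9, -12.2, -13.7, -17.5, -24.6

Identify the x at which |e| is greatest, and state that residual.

x = 2, e = 2.1

x=2: ŷ = 11.5 − 4.4·2 = 2.7; e = 4.8 − 2.7 = 2.1
x=3: ŷ = 11.5 − 4.4·3 = -1.7; e = -3.4 − (-1.7) = -1.7
x=4: ŷ = 11.5 − 4.4·4 = -6.1; e = -6.9 − (-6.1) = -0.8
x=5: ŷ = 11.5 − 4.4·5 = -10.5; e = -12.2 − (-10.5) = -1.7
x=6: ŷ = 11.5 − 4.4·6 = -14.9; e = -13.7 − (-14.9) = 1.2
x=7: ŷ = 11.5 − 4.4·7 = -19.3; e = -17.5 − (-19.3) = 1.8
x=8: ŷ = 11.5 − 4.4·8 = -23.7; e = -24.6 − (-23.7) = -0.9
Largest |e| is 2.1 at x = 2, residual 2.1.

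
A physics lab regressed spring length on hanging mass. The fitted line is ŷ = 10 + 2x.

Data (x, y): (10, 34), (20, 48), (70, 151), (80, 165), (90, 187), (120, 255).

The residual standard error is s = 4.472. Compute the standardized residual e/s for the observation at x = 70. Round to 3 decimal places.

ŷ = 10 + 2·70 = 150
e = 151 − 150 = 1
e/s = 1 / 4.472 = 0.224

0.224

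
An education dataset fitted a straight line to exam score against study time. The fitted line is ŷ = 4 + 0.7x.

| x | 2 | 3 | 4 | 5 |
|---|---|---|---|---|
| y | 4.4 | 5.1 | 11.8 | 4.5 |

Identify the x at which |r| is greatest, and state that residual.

x = 4, r = 5

x=2: ŷ = 4 + 0.7·2 = 5.4; r = 4.4 − 5.4 = -1
x=3: ŷ = 4 + 0.7·3 = 6.1; r = 5.1 − 6.1 = -1
x=4: ŷ = 4 + 0.7·4 = 6.8; r = 11.8 − 6.8 = 5
x=5: ŷ = 4 + 0.7·5 = 7.5; r = 4.5 − 7.5 = -3
Largest |r| is 5 at x = 4, residual 5.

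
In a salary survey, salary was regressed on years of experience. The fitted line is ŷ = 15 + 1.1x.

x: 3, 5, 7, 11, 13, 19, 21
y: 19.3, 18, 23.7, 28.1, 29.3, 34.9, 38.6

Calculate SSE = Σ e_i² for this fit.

x=3: ŷ = 15 + 1.1·3 = 18.3; e = 19.3 − 18.3 = 1
x=5: ŷ = 15 + 1.1·5 = 20.5; e = 18 − 20.5 = -2.5
x=7: ŷ = 15 + 1.1·7 = 22.7; e = 23.7 − 22.7 = 1
x=11: ŷ = 15 + 1.1·11 = 27.1; e = 28.1 − 27.1 = 1
x=13: ŷ = 15 + 1.1·13 = 29.3; e = 29.3 − 29.3 = 0
x=19: ŷ = 15 + 1.1·19 = 35.9; e = 34.9 − 35.9 = -1
x=21: ŷ = 15 + 1.1·21 = 38.1; e = 38.6 − 38.1 = 0.5
SSE = 1 + 6.25 + 1 + 1 + 0 + 1 + 0.25 = 10.5

SSE = 10.5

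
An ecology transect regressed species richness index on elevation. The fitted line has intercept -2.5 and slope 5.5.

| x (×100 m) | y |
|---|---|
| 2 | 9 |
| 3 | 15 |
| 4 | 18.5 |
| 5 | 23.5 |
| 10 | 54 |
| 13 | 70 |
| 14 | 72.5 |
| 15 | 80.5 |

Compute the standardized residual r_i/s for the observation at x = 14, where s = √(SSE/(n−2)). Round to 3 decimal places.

x=2: ŷ = -2.5 + 5.5·2 = 8.5; r = 9 − 8.5 = 0.5
x=3: ŷ = -2.5 + 5.5·3 = 14; r = 15 − 14 = 1
x=4: ŷ = -2.5 + 5.5·4 = 19.5; r = 18.5 − 19.5 = -1
x=5: ŷ = -2.5 + 5.5·5 = 25; r = 23.5 − 25 = -1.5
x=10: ŷ = -2.5 + 5.5·10 = 52.5; r = 54 − 52.5 = 1.5
x=13: ŷ = -2.5 + 5.5·13 = 69; r = 70 − 69 = 1
x=14: ŷ = -2.5 + 5.5·14 = 74.5; r = 72.5 − 74.5 = -2
x=15: ŷ = -2.5 + 5.5·15 = 80; r = 80.5 − 80 = 0.5
SSE = 0.25 + 1 + 1 + 2.25 + 2.25 + 1 + 4 + 0.25 = 12
s = √(12/6) = 1.41421
r/s = -2 / 1.41421 = -1.414

-1.414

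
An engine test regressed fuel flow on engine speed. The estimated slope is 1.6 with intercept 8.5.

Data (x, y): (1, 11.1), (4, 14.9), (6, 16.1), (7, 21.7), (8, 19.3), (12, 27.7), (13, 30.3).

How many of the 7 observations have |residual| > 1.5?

x=1: ŷ = 8.5 + 1.6·1 = 10.1; e = 11.1 − 10.1 = 1
x=4: ŷ = 8.5 + 1.6·4 = 14.9; e = 14.9 − 14.9 = 0
x=6: ŷ = 8.5 + 1.6·6 = 18.1; e = 16.1 − 18.1 = -2
x=7: ŷ = 8.5 + 1.6·7 = 19.7; e = 21.7 − 19.7 = 2
x=8: ŷ = 8.5 + 1.6·8 = 21.3; e = 19.3 − 21.3 = -2
x=12: ŷ = 8.5 + 1.6·12 = 27.7; e = 27.7 − 27.7 = 0
x=13: ŷ = 8.5 + 1.6·13 = 29.3; e = 30.3 − 29.3 = 1
|e| > 1.5: x=6 (|e|=2), x=7 (|e|=2), x=8 (|e|=2) → 3

3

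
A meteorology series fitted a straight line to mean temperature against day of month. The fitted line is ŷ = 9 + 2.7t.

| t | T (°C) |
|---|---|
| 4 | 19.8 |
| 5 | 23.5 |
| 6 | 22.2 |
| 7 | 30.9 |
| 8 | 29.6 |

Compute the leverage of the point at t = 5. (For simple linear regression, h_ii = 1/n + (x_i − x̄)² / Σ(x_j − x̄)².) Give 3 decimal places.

t̄ = (4 + 5 + 6 + 7 + 8)/5 = 6
Σ(t − t̄)² = 4 + 1 + 0 + 1 + 4 = 10
h = 1/5 + (-1)²/10 = 0.2 + 0.1 = 0.300

h = 0.300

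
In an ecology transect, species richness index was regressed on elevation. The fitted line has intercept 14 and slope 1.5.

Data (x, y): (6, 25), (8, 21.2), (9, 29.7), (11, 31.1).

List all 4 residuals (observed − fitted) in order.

x=6: ŷ = 14 + 1.5·6 = 23; e = 25 − 23 = 2
x=8: ŷ = 14 + 1.5·8 = 26; e = 21.2 − 26 = -4.8
x=9: ŷ = 14 + 1.5·9 = 27.5; e = 29.7 − 27.5 = 2.2
x=11: ŷ = 14 + 1.5·11 = 30.5; e = 31.1 − 30.5 = 0.6

2, -4.8, 2.2, 0.6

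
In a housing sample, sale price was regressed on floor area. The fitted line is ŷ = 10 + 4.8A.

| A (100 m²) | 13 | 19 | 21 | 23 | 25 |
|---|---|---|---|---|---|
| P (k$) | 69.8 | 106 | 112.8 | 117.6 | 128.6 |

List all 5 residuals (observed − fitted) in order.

-2.6, 4.8, 2, -2.8, -1.4

A=13: ŷ = 10 + 4.8·13 = 72.4; r = 69.8 − 72.4 = -2.6
A=19: ŷ = 10 + 4.8·19 = 101.2; r = 106 − 101.2 = 4.8
A=21: ŷ = 10 + 4.8·21 = 110.8; r = 112.8 − 110.8 = 2
A=23: ŷ = 10 + 4.8·23 = 120.4; r = 117.6 − 120.4 = -2.8
A=25: ŷ = 10 + 4.8·25 = 130; r = 128.6 − 130 = -1.4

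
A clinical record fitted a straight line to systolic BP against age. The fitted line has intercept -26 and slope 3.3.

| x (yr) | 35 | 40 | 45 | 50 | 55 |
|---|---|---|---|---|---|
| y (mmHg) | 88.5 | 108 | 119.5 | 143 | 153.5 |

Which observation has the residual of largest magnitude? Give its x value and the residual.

x=35: ŷ = -26 + 3.3·35 = 89.5; e = 88.5 − 89.5 = -1
x=40: ŷ = -26 + 3.3·40 = 106; e = 108 − 106 = 2
x=45: ŷ = -26 + 3.3·45 = 122.5; e = 119.5 − 122.5 = -3
x=50: ŷ = -26 + 3.3·50 = 139; e = 143 − 139 = 4
x=55: ŷ = -26 + 3.3·55 = 155.5; e = 153.5 − 155.5 = -2
Largest |e| is 4 at x = 50, residual 4.

x = 50, e = 4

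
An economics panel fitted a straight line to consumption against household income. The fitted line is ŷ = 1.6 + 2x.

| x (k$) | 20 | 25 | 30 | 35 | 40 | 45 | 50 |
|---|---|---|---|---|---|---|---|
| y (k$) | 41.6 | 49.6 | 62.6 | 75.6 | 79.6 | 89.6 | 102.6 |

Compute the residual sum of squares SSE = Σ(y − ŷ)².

x=20: ŷ = 1.6 + 2·20 = 41.6; e = 41.6 − 41.6 = 0
x=25: ŷ = 1.6 + 2·25 = 51.6; e = 49.6 − 51.6 = -2
x=30: ŷ = 1.6 + 2·30 = 61.6; e = 62.6 − 61.6 = 1
x=35: ŷ = 1.6 + 2·35 = 71.6; e = 75.6 − 71.6 = 4
x=40: ŷ = 1.6 + 2·40 = 81.6; e = 79.6 − 81.6 = -2
x=45: ŷ = 1.6 + 2·45 = 91.6; e = 89.6 − 91.6 = -2
x=50: ŷ = 1.6 + 2·50 = 101.6; e = 102.6 − 101.6 = 1
SSE = 0 + 4 + 1 + 16 + 4 + 4 + 1 = 30

SSE = 30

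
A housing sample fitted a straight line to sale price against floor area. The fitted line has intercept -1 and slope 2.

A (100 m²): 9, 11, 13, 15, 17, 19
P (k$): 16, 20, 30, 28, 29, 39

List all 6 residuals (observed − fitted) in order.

-1, -1, 5, -1, -4, 2

A=9: P̂ = -1 + 2·9 = 17; r = 16 − 17 = -1
A=11: P̂ = -1 + 2·11 = 21; r = 20 − 21 = -1
A=13: P̂ = -1 + 2·13 = 25; r = 30 − 25 = 5
A=15: P̂ = -1 + 2·15 = 29; r = 28 − 29 = -1
A=17: P̂ = -1 + 2·17 = 33; r = 29 − 33 = -4
A=19: P̂ = -1 + 2·19 = 37; r = 39 − 37 = 2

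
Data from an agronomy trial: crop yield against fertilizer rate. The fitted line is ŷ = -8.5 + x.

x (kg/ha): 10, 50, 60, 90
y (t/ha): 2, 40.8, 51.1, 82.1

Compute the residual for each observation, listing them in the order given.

x=10: ŷ = -8.5 + 10 = 1.5; e = 2 − 1.5 = 0.5
x=50: ŷ = -8.5 + 50 = 41.5; e = 40.8 − 41.5 = -0.7
x=60: ŷ = -8.5 + 60 = 51.5; e = 51.1 − 51.5 = -0.4
x=90: ŷ = -8.5 + 90 = 81.5; e = 82.1 − 81.5 = 0.6

0.5, -0.7, -0.4, 0.6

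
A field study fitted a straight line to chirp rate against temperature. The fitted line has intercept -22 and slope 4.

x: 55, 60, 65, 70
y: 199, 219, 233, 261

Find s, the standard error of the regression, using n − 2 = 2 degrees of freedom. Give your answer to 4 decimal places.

x=55: ŷ = -22 + 4·55 = 198; e = 199 − 198 = 1
x=60: ŷ = -22 + 4·60 = 218; e = 219 − 218 = 1
x=65: ŷ = -22 + 4·65 = 238; e = 233 − 238 = -5
x=70: ŷ = -22 + 4·70 = 258; e = 261 − 258 = 3
SSE = 1 + 1 + 25 + 9 = 36
s = √(36/2) = √18 ≈ 4.2426

s = 4.2426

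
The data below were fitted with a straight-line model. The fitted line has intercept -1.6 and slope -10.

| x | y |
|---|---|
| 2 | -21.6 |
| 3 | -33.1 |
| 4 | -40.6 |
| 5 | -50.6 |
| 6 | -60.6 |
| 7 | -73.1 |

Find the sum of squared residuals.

x=2: ŷ = -1.6 − 10·2 = -21.6; e = -21.6 − (-21.6) = 0
x=3: ŷ = -1.6 − 10·3 = -31.6; e = -33.1 − (-31.6) = -1.5
x=4: ŷ = -1.6 − 10·4 = -41.6; e = -40.6 − (-41.6) = 1
x=5: ŷ = -1.6 − 10·5 = -51.6; e = -50.6 − (-51.6) = 1
x=6: ŷ = -1.6 − 10·6 = -61.6; e = -60.6 − (-61.6) = 1
x=7: ŷ = -1.6 − 10·7 = -71.6; e = -73.1 − (-71.6) = -1.5
SSE = 0 + 2.25 + 1 + 1 + 1 + 2.25 = 7.5

SSE = 7.5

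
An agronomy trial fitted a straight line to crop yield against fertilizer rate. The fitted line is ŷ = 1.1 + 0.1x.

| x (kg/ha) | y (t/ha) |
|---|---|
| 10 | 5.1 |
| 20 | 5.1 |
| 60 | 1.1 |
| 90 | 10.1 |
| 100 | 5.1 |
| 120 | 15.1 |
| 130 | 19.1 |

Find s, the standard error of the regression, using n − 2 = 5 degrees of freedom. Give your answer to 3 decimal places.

x=10: ŷ = 1.1 + 0.1·10 = 2.1; e = 5.1 − 2.1 = 3
x=20: ŷ = 1.1 + 0.1·20 = 3.1; e = 5.1 − 3.1 = 2
x=60: ŷ = 1.1 + 0.1·60 = 7.1; e = 1.1 − 7.1 = -6
x=90: ŷ = 1.1 + 0.1·90 = 10.1; e = 10.1 − 10.1 = 0
x=100: ŷ = 1.1 + 0.1·100 = 11.1; e = 5.1 − 11.1 = -6
x=120: ŷ = 1.1 + 0.1·120 = 13.1; e = 15.1 − 13.1 = 2
x=130: ŷ = 1.1 + 0.1·130 = 14.1; e = 19.1 − 14.1 = 5
SSE = 9 + 4 + 36 + 0 + 36 + 4 + 25 = 114
s = √(114/5) = √22.8 ≈ 4.775

s = 4.775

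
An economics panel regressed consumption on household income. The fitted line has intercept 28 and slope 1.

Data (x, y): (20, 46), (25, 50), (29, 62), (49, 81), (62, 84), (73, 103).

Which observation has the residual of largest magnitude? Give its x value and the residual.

x=20: ŷ = 28 + 20 = 48; r = 46 − 48 = -2
x=25: ŷ = 28 + 25 = 53; r = 50 − 53 = -3
x=29: ŷ = 28 + 29 = 57; r = 62 − 57 = 5
x=49: ŷ = 28 + 49 = 77; r = 81 − 77 = 4
x=62: ŷ = 28 + 62 = 90; r = 84 − 90 = -6
x=73: ŷ = 28 + 73 = 101; r = 103 − 101 = 2
Largest |r| is 6 at x = 62, residual -6.

x = 62, r = -6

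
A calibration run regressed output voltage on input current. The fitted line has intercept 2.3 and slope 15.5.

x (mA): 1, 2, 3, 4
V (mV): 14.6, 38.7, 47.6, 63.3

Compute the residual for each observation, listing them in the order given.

x=1: ŷ = 2.3 + 15.5·1 = 17.8; e = 14.6 − 17.8 = -3.2
x=2: ŷ = 2.3 + 15.5·2 = 33.3; e = 38.7 − 33.3 = 5.4
x=3: ŷ = 2.3 + 15.5·3 = 48.8; e = 47.6 − 48.8 = -1.2
x=4: ŷ = 2.3 + 15.5·4 = 64.3; e = 63.3 − 64.3 = -1

-3.2, 5.4, -1.2, -1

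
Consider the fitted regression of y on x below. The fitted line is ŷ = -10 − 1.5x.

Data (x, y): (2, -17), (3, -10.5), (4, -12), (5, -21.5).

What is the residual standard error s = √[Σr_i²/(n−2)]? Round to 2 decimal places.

x=2: ŷ = -10 − 1.5·2 = -13; r = -17 − (-13) = -4
x=3: ŷ = -10 − 1.5·3 = -14.5; r = -10.5 − (-14.5) = 4
x=4: ŷ = -10 − 1.5·4 = -16; r = -12 − (-16) = 4
x=5: ŷ = -10 − 1.5·5 = -17.5; r = -21.5 − (-17.5) = -4
SSE = 16 + 16 + 16 + 16 = 64
s = √(64/2) = √32 ≈ 5.66

s = 5.66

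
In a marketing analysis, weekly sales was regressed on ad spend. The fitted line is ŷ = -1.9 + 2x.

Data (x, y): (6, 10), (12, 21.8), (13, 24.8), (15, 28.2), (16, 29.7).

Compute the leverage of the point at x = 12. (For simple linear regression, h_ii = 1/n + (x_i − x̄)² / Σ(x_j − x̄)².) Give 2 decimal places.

h = 0.20

x̄ = (6 + 12 + 13 + 15 + 16)/5 = 12.4
Σ(x − x̄)² = 40.96 + 0.16 + 0.36 + 6.76 + 12.96 = 61.2
h = 1/5 + (-0.4)²/61.2 = 0.2 + 0.00261438 = 0.20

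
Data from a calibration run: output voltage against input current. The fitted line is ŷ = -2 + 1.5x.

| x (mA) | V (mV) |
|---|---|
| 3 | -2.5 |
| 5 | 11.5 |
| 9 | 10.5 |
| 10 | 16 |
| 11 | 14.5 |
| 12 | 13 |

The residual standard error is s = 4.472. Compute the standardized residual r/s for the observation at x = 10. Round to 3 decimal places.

0.671

ŷ = -2 + 1.5·10 = 13
r = 16 − 13 = 3
r/s = 3 / 4.472 = 0.671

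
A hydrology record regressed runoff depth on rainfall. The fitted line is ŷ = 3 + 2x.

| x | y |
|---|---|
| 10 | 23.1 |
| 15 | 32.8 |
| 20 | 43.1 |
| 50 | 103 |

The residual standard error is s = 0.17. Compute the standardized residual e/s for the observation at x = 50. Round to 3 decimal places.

ŷ = 3 + 2·50 = 103
e = 103 − 103 = 0
e/s = 0 / 0.17 = 0.000

0.000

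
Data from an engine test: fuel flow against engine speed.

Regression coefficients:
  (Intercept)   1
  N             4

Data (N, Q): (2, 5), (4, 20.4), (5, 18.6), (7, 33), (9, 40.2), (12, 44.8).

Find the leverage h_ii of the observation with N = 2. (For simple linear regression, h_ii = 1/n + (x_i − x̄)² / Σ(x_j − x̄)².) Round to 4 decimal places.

N̄ = (2 + 4 + 5 + 7 + 9 + 12)/6 = 6.5
Σ(N − N̄)² = 20.25 + 6.25 + 2.25 + 0.25 + 6.25 + 30.25 = 65.5
h = 1/6 + (-4.5)²/65.5 = 0.166667 + 0.30916 = 0.4758

h = 0.4758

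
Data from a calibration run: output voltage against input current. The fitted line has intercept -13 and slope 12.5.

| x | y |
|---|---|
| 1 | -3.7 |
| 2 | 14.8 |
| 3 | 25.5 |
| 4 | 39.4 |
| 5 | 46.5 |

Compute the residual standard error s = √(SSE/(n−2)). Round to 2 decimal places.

x=1: ŷ = -13 + 12.5·1 = -0.5; e = -3.7 − (-0.5) = -3.2
x=2: ŷ = -13 + 12.5·2 = 12; e = 14.8 − 12 = 2.8
x=3: ŷ = -13 + 12.5·3 = 24.5; e = 25.5 − 24.5 = 1
x=4: ŷ = -13 + 12.5·4 = 37; e = 39.4 − 37 = 2.4
x=5: ŷ = -13 + 12.5·5 = 49.5; e = 46.5 − 49.5 = -3
SSE = 10.24 + 7.84 + 1 + 5.76 + 9 = 33.84
s = √(33.84/3) = √11.28 ≈ 3.36

s = 3.36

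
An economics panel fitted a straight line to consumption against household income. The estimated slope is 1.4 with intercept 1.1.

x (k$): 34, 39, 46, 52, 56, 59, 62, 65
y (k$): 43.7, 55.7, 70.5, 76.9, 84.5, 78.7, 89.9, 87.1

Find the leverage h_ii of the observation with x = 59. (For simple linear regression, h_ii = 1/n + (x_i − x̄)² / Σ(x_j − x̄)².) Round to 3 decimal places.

h = 0.188

x̄ = (34 + 39 + 46 + 52 + 56 + 59 + 62 + 65)/8 = 51.625
Σ(x − x̄)² = 310.641 + 159.391 + 31.6406 + 0.140625 + 19.1406 + 54.3906 + 107.641 + 178.891 = 861.875
h = 1/8 + (7.375)²/861.875 = 0.125 + 0.0631073 = 0.188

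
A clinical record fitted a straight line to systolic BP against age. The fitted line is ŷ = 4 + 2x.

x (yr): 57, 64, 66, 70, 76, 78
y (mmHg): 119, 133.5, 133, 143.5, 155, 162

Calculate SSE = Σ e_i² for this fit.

x=57: ŷ = 4 + 2·57 = 118; e = 119 − 118 = 1
x=64: ŷ = 4 + 2·64 = 132; e = 133.5 − 132 = 1.5
x=66: ŷ = 4 + 2·66 = 136; e = 133 − 136 = -3
x=70: ŷ = 4 + 2·70 = 144; e = 143.5 − 144 = -0.5
x=76: ŷ = 4 + 2·76 = 156; e = 155 − 156 = -1
x=78: ŷ = 4 + 2·78 = 160; e = 162 − 160 = 2
SSE = 1 + 2.25 + 9 + 0.25 + 1 + 4 = 17.5

SSE = 17.5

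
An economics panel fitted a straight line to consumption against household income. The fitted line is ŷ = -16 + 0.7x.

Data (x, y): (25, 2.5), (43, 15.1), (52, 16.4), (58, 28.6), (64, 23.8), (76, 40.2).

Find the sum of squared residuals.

x=25: ŷ = -16 + 0.7·25 = 1.5; r = 2.5 − 1.5 = 1
x=43: ŷ = -16 + 0.7·43 = 14.1; r = 15.1 − 14.1 = 1
x=52: ŷ = -16 + 0.7·52 = 20.4; r = 16.4 − 20.4 = -4
x=58: ŷ = -16 + 0.7·58 = 24.6; r = 28.6 − 24.6 = 4
x=64: ŷ = -16 + 0.7·64 = 28.8; r = 23.8 − 28.8 = -5
x=76: ŷ = -16 + 0.7·76 = 37.2; r = 40.2 − 37.2 = 3
SSE = 1 + 1 + 16 + 16 + 25 + 9 = 68

SSE = 68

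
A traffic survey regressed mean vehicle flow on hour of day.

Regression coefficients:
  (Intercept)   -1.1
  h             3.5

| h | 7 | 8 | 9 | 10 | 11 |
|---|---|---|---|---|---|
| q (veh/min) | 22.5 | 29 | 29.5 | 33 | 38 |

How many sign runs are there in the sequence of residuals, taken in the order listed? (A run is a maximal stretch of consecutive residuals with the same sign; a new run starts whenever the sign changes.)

4 runs

h=7: ŷ = -1.1 + 3.5·7 = 23.4; e = 22.5 − 23.4 = -0.9
h=8: ŷ = -1.1 + 3.5·8 = 26.9; e = 29 − 26.9 = 2.1
h=9: ŷ = -1.1 + 3.5·9 = 30.4; e = 29.5 − 30.4 = -0.9
h=10: ŷ = -1.1 + 3.5·10 = 33.9; e = 33 − 33.9 = -0.9
h=11: ŷ = -1.1 + 3.5·11 = 37.4; e = 38 − 37.4 = 0.6
Signs: − + − − +
Runs: −×1, +×1, −×2, +×1 → 4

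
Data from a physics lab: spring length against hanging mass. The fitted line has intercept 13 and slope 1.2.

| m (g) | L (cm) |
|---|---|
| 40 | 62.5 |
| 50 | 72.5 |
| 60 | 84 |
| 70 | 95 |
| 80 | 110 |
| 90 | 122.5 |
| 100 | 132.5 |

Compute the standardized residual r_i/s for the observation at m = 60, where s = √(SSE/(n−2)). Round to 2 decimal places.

m=40: L̂ = 13 + 1.2·40 = 61; r = 62.5 − 61 = 1.5
m=50: L̂ = 13 + 1.2·50 = 73; r = 72.5 − 73 = -0.5
m=60: L̂ = 13 + 1.2·60 = 85; r = 84 − 85 = -1
m=70: L̂ = 13 + 1.2·70 = 97; r = 95 − 97 = -2
m=80: L̂ = 13 + 1.2·80 = 109; r = 110 − 109 = 1
m=90: L̂ = 13 + 1.2·90 = 121; r = 122.5 − 121 = 1.5
m=100: L̂ = 13 + 1.2·100 = 133; r = 132.5 − 133 = -0.5
SSE = 2.25 + 0.25 + 1 + 4 + 1 + 2.25 + 0.25 = 11
s = √(11/5) = 1.48324
r/s = -1 / 1.48324 = -0.67

-0.67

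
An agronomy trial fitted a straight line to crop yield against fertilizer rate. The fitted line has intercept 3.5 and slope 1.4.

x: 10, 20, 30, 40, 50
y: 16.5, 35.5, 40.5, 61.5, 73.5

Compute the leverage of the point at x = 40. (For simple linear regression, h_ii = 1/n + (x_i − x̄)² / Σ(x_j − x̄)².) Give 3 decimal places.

h = 0.300

x̄ = (10 + 20 + 30 + 40 + 50)/5 = 30
Σ(x − x̄)² = 400 + 100 + 0 + 100 + 400 = 1000
h = 1/5 + (10)²/1000 = 0.2 + 0.1 = 0.300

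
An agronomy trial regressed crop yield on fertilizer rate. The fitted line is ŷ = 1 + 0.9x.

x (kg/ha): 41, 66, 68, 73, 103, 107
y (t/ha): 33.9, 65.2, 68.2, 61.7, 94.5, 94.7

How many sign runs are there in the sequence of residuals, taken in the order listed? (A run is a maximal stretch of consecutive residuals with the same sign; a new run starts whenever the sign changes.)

x=41: ŷ = 1 + 0.9·41 = 37.9; e = 33.9 − 37.9 = -4
x=66: ŷ = 1 + 0.9·66 = 60.4; e = 65.2 − 60.4 = 4.8
x=68: ŷ = 1 + 0.9·68 = 62.2; e = 68.2 − 62.2 = 6
x=73: ŷ = 1 + 0.9·73 = 66.7; e = 61.7 − 66.7 = -5
x=103: ŷ = 1 + 0.9·103 = 93.7; e = 94.5 − 93.7 = 0.8
x=107: ŷ = 1 + 0.9·107 = 97.3; e = 94.7 − 97.3 = -2.6
Signs: − + + − + −
Runs: −×1, +×2, −×1, +×1, −×1 → 5

5 runs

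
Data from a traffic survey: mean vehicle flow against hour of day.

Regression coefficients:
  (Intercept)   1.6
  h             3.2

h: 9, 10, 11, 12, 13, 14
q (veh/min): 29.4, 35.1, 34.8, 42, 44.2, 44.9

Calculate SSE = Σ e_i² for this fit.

h=9: q̂ = 1.6 + 3.2·9 = 30.4; e = 29.4 − 30.4 = -1
h=10: q̂ = 1.6 + 3.2·10 = 33.6; e = 35.1 − 33.6 = 1.5
h=11: q̂ = 1.6 + 3.2·11 = 36.8; e = 34.8 − 36.8 = -2
h=12: q̂ = 1.6 + 3.2·12 = 40; e = 42 − 40 = 2
h=13: q̂ = 1.6 + 3.2·13 = 43.2; e = 44.2 − 43.2 = 1
h=14: q̂ = 1.6 + 3.2·14 = 46.4; e = 44.9 − 46.4 = -1.5
SSE = 1 + 2.25 + 4 + 4 + 1 + 2.25 = 14.5

SSE = 14.5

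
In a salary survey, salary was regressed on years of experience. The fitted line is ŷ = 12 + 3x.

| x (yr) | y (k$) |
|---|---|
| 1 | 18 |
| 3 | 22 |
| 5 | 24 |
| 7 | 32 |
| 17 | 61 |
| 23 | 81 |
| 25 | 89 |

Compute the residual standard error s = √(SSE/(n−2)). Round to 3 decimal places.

x=1: ŷ = 12 + 3·1 = 15; r = 18 − 15 = 3
x=3: ŷ = 12 + 3·3 = 21; r = 22 − 21 = 1
x=5: ŷ = 12 + 3·5 = 27; r = 24 − 27 = -3
x=7: ŷ = 12 + 3·7 = 33; r = 32 − 33 = -1
x=17: ŷ = 12 + 3·17 = 63; r = 61 − 63 = -2
x=23: ŷ = 12 + 3·23 = 81; r = 81 − 81 = 0
x=25: ŷ = 12 + 3·25 = 87; r = 89 − 87 = 2
SSE = 9 + 1 + 9 + 1 + 4 + 0 + 4 = 28
s = √(28/5) = √5.6 ≈ 2.366

s = 2.366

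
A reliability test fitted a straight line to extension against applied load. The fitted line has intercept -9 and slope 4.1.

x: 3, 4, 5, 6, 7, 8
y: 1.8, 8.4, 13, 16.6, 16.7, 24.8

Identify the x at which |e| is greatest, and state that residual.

x=3: ŷ = -9 + 4.1·3 = 3.3; e = 1.8 − 3.3 = -1.5
x=4: ŷ = -9 + 4.1·4 = 7.4; e = 8.4 − 7.4 = 1
x=5: ŷ = -9 + 4.1·5 = 11.5; e = 13 − 11.5 = 1.5
x=6: ŷ = -9 + 4.1·6 = 15.6; e = 16.6 − 15.6 = 1
x=7: ŷ = -9 + 4.1·7 = 19.7; e = 16.7 − 19.7 = -3
x=8: ŷ = -9 + 4.1·8 = 23.8; e = 24.8 − 23.8 = 1
Largest |e| is 3 at x = 7, residual -3.

x = 7, e = -3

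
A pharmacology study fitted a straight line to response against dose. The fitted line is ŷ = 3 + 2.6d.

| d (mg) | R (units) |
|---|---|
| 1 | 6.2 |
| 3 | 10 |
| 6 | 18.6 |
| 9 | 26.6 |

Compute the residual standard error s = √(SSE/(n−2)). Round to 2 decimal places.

d=1: ŷ = 3 + 2.6·1 = 5.6; e = 6.2 − 5.6 = 0.6
d=3: ŷ = 3 + 2.6·3 = 10.8; e = 10 − 10.8 = -0.8
d=6: ŷ = 3 + 2.6·6 = 18.6; e = 18.6 − 18.6 = 0
d=9: ŷ = 3 + 2.6·9 = 26.4; e = 26.6 − 26.4 = 0.2
SSE = 0.36 + 0.64 + 0 + 0.04 = 1.04
s = √(1.04/2) = √0.52 ≈ 0.72

s = 0.72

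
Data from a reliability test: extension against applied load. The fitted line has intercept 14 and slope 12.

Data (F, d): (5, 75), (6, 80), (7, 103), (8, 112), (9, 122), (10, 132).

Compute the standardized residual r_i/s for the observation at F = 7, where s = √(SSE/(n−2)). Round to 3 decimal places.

1.195

F=5: d̂ = 14 + 12·5 = 74; r = 75 − 74 = 1
F=6: d̂ = 14 + 12·6 = 86; r = 80 − 86 = -6
F=7: d̂ = 14 + 12·7 = 98; r = 103 − 98 = 5
F=8: d̂ = 14 + 12·8 = 110; r = 112 − 110 = 2
F=9: d̂ = 14 + 12·9 = 122; r = 122 − 122 = 0
F=10: d̂ = 14 + 12·10 = 134; r = 132 − 134 = -2
SSE = 1 + 36 + 25 + 4 + 0 + 4 = 70
s = √(70/4) = 4.1833
r/s = 5 / 4.1833 = 1.195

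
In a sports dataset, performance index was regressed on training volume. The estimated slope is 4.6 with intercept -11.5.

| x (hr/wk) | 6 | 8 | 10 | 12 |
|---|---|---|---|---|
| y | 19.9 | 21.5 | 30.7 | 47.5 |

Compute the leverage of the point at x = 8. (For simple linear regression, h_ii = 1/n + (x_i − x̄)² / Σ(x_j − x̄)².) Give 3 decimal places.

h = 0.300

x̄ = (6 + 8 + 10 + 12)/4 = 9
Σ(x − x̄)² = 9 + 1 + 1 + 9 = 20
h = 1/4 + (-1)²/20 = 0.25 + 0.05 = 0.300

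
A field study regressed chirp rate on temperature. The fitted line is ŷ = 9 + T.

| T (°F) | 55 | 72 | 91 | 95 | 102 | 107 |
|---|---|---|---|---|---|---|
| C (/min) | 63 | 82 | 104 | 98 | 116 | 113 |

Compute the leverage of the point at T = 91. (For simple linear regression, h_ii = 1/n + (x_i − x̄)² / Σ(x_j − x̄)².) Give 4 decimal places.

T̄ = (55 + 72 + 91 + 95 + 102 + 107)/6 = 87
Σ(T − T̄)² = 1024 + 225 + 16 + 64 + 225 + 400 = 1954
h = 1/6 + (4)²/1954 = 0.166667 + 0.00818833 = 0.1749

h = 0.1749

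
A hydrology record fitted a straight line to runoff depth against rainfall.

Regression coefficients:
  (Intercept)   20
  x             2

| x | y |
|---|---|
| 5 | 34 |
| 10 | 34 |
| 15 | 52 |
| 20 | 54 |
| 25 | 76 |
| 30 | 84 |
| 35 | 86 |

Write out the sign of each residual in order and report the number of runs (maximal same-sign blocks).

6 runs

x=5: ŷ = 20 + 2·5 = 30; r = 34 − 30 = 4
x=10: ŷ = 20 + 2·10 = 40; r = 34 − 40 = -6
x=15: ŷ = 20 + 2·15 = 50; r = 52 − 50 = 2
x=20: ŷ = 20 + 2·20 = 60; r = 54 − 60 = -6
x=25: ŷ = 20 + 2·25 = 70; r = 76 − 70 = 6
x=30: ŷ = 20 + 2·30 = 80; r = 84 − 80 = 4
x=35: ŷ = 20 + 2·35 = 90; r = 86 − 90 = -4
Signs: + − + − + + −
Runs: +×1, −×1, +×1, −×1, +×2, −×1 → 6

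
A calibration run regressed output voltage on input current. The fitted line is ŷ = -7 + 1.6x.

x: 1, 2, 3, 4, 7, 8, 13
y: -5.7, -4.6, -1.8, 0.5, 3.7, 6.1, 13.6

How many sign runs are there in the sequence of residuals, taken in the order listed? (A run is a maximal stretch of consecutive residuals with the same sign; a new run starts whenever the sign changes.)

5 runs

x=1: ŷ = -7 + 1.6·1 = -5.4; r = -5.7 − (-5.4) = -0.3
x=2: ŷ = -7 + 1.6·2 = -3.8; r = -4.6 − (-3.8) = -0.8
x=3: ŷ = -7 + 1.6·3 = -2.2; r = -1.8 − (-2.2) = 0.4
x=4: ŷ = -7 + 1.6·4 = -0.6; r = 0.5 − (-0.6) = 1.1
x=7: ŷ = -7 + 1.6·7 = 4.2; r = 3.7 − 4.2 = -0.5
x=8: ŷ = -7 + 1.6·8 = 5.8; r = 6.1 − 5.8 = 0.3
x=13: ŷ = -7 + 1.6·13 = 13.8; r = 13.6 − 13.8 = -0.2
Signs: − − + + − + −
Runs: −×2, +×2, −×1, +×1, −×1 → 5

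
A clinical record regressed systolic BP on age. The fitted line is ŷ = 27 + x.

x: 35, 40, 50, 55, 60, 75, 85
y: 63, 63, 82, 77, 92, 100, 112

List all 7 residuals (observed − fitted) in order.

x=35: ŷ = 27 + 35 = 62; e = 63 − 62 = 1
x=40: ŷ = 27 + 40 = 67; e = 63 − 67 = -4
x=50: ŷ = 27 + 50 = 77; e = 82 − 77 = 5
x=55: ŷ = 27 + 55 = 82; e = 77 − 82 = -5
x=60: ŷ = 27 + 60 = 87; e = 92 − 87 = 5
x=75: ŷ = 27 + 75 = 102; e = 100 − 102 = -2
x=85: ŷ = 27 + 85 = 112; e = 112 − 112 = 0

1, -4, 5, -5, 5, -2, 0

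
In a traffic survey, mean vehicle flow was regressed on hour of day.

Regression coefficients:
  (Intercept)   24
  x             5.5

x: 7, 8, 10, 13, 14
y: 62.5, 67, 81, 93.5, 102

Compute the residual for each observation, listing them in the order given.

0, -1, 2, -2, 1

x=7: ŷ = 24 + 5.5·7 = 62.5; r = 62.5 − 62.5 = 0
x=8: ŷ = 24 + 5.5·8 = 68; r = 67 − 68 = -1
x=10: ŷ = 24 + 5.5·10 = 79; r = 81 − 79 = 2
x=13: ŷ = 24 + 5.5·13 = 95.5; r = 93.5 − 95.5 = -2
x=14: ŷ = 24 + 5.5·14 = 101; r = 102 − 101 = 1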